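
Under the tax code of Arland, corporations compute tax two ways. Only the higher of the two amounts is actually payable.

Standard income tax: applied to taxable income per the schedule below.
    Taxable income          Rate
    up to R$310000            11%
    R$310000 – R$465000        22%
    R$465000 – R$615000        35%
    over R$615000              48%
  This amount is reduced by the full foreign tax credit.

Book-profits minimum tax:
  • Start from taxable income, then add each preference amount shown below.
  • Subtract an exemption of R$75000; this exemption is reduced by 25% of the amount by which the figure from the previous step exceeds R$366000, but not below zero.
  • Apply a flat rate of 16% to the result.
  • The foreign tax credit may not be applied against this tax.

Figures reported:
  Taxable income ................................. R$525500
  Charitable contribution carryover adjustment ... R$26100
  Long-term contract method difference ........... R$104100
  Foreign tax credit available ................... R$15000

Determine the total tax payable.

Book-profits minimum tax:
  Adjusted income: R$525500 + R$26100 + R$104100 = R$655700
  Exemption: R$75000 − 25% × (R$655700 − R$366000) = R$75000 − R$72425 = R$2575
  Base: R$655700 − R$2575 = R$653125
  R$653125 × 16% = R$104500

Standard income tax:
  R$310000 × 11% = R$34100
  R$155000 × 22% = R$34100
  R$60500 × 35% = R$21175
  → R$89375
  Less foreign tax credit R$15000 → R$74375

R$104500 > R$74375, so the book-profits minimum tax is the binding amount.

R$104500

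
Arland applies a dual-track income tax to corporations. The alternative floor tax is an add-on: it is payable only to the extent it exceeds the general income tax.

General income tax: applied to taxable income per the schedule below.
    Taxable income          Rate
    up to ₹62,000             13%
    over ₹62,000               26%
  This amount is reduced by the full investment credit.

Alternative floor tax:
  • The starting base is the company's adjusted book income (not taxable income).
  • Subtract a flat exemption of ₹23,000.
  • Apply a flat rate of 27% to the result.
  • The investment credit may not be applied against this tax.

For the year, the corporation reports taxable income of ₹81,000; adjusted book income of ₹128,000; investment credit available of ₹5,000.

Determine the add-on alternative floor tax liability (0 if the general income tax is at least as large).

General income tax:
  ₹62,000 × 13% = ₹8,060
  ₹19,000 × 26% = ₹4,940
  → ₹13,000
  Less investment credit ₹5,000 → ₹8,000

Alternative floor tax:
  Base (adjusted book income): ₹128,000
  Less exemption ₹23,000 → base ₹105,000
  ₹105,000 × 27% = ₹28,350

Excess of alternative floor tax over general income tax: ₹28,350 − ₹8,000 = ₹20,350.

₹20,350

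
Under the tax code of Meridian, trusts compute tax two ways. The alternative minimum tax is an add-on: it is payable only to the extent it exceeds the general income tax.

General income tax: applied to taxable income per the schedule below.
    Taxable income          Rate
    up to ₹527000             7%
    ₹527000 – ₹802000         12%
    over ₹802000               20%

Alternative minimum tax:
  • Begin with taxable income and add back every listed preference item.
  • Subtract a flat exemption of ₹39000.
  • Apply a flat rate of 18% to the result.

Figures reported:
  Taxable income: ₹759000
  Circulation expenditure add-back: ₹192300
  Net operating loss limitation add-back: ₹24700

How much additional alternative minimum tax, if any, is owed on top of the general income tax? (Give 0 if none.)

General income tax:
  ₹527000 × 7% = ₹36890
  ₹232000 × 12% = ₹27840
  → ₹64730

Alternative minimum tax:
  Adjusted income: ₹759000 + ₹192300 + ₹24700 = ₹976000
  Less exemption ₹39000 → base ₹937000
  ₹937000 × 18% = ₹168660

Excess of alternative minimum tax over general income tax: ₹168660 − ₹64730 = ₹103930.

₹103930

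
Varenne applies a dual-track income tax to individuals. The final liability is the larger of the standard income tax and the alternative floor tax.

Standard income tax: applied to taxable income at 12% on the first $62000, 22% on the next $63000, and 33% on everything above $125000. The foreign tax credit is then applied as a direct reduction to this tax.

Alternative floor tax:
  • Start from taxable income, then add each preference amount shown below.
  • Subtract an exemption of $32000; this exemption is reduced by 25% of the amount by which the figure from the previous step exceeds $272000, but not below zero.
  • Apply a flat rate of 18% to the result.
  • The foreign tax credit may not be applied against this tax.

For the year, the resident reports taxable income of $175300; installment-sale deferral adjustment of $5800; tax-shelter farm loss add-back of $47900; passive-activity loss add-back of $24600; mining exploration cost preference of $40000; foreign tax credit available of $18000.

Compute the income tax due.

Standard income tax:
  $62000 × 12% = $7440
  $63000 × 22% = $13860
  $50300 × 33% = $16599
  → $37899
  Less foreign tax credit $18000 → $19899

Alternative floor tax:
  Adjusted income: $175300 + $5800 + $47900 + $24600 + $40000 = $293600
  Exemption: $32000 − 25% × ($293600 − $272000) = $32000 − $5400 = $26600
  Base: $293600 − $26600 = $267000
  $267000 × 18% = $48060

$48060 > $19899, so the alternative floor tax is the binding amount.

$48060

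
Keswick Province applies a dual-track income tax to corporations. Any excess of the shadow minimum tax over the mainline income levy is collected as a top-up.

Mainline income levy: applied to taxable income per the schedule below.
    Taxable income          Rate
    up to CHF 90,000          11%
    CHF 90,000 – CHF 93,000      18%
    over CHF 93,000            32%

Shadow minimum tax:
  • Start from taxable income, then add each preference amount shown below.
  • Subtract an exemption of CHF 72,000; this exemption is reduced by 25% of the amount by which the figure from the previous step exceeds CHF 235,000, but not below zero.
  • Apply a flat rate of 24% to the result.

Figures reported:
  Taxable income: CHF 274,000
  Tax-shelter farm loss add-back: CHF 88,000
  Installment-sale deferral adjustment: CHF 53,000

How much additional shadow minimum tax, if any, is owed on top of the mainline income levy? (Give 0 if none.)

Shadow minimum tax:
  Adjusted income: CHF 274,000 + CHF 88,000 + CHF 53,000 = CHF 415,000
  Exemption: CHF 72,000 − 25% × (CHF 415,000 − CHF 235,000) = CHF 72,000 − CHF 45,000 = CHF 27,000
  Base: CHF 415,000 − CHF 27,000 = CHF 388,000
  CHF 388,000 × 24% = CHF 93,120

Mainline income levy:
  CHF 90,000 × 11% = CHF 9,900
  CHF 3,000 × 18% = CHF 540
  CHF 181,000 × 32% = CHF 57,920
  → CHF 68,360

Excess of shadow minimum tax over mainline income levy: CHF 93,120 − CHF 68,360 = CHF 24,760.

CHF 24,760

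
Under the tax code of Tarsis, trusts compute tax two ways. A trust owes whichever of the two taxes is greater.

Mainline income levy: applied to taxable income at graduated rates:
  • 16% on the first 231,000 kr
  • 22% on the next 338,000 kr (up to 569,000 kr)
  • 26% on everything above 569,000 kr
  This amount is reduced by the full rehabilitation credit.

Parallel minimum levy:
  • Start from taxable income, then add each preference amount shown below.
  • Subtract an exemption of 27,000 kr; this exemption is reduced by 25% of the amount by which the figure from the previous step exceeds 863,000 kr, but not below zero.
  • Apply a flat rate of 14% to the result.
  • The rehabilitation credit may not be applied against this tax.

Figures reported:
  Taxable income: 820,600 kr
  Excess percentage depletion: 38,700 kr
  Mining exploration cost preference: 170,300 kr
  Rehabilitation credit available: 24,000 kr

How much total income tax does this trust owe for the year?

Mainline income levy:
  231,000 kr × 16% = 36,960 kr
  338,000 kr × 22% = 74,360 kr
  251,600 kr × 26% = 65,416 kr
  → 176,736 kr
  Less rehabilitation credit 24,000 kr → 152,736 kr

Parallel minimum levy:
  Adjusted income: 820,600 kr + 38,700 kr + 170,300 kr = 1,029,600 kr
  Exemption: 25% × (1,029,600 kr − 863,000 kr) = 41,650 kr ≥ 27,000 kr, so the exemption is fully phased out
  Base: 1,029,600 kr − 0 kr = 1,029,600 kr
  1,029,600 kr × 14% = 144,144 kr

152,736 kr > 144,144 kr, so the mainline income levy governs.

152,736 kr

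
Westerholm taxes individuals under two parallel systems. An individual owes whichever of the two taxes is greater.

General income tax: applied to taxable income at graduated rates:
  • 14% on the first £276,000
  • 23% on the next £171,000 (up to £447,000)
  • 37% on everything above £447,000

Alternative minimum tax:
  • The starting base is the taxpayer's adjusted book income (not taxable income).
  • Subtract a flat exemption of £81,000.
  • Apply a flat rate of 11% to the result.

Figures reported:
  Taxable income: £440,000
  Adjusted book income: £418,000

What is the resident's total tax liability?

General income tax:
  £276,000 × 14% = £38,640
  £164,000 × 23% = £37,720
  → £76,360

Alternative minimum tax:
  Base (adjusted book income): £418,000
  Less exemption £81,000 → base £337,000
  £337,000 × 11% = £37,070

£76,360 > £37,070, so the general income tax governs.

£76,360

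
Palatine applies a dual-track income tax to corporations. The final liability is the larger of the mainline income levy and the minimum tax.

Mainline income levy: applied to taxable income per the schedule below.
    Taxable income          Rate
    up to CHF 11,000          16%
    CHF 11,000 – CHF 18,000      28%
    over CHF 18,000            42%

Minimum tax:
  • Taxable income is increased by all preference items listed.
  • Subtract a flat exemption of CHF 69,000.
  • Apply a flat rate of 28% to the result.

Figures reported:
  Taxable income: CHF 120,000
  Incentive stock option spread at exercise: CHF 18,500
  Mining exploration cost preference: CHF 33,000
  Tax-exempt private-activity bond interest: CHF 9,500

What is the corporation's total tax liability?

Minimum tax:
  Adjusted income: CHF 120,000 + CHF 18,500 + CHF 33,000 + CHF 9,500 = CHF 181,000
  Less exemption CHF 69,000 → base CHF 112,000
  CHF 112,000 × 28% = CHF 31,360

Mainline income levy:
  CHF 11,000 × 16% = CHF 1,760
  CHF 7,000 × 28% = CHF 1,960
  CHF 102,000 × 42% = CHF 42,840
  → CHF 46,560

CHF 46,560 > CHF 31,360, so the mainline income levy governs.

CHF 46,560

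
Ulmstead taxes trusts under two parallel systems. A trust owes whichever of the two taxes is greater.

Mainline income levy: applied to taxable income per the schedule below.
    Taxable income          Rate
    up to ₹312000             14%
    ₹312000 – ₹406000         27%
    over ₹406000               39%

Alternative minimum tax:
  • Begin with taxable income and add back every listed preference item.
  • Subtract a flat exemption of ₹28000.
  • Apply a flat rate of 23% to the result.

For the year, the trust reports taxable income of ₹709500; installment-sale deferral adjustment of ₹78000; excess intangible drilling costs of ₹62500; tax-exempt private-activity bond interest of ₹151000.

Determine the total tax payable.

Alternative minimum tax:
  Adjusted income: ₹709500 + ₹78000 + ₹62500 + ₹151000 = ₹1001000
  Less exemption ₹28000 → base ₹973000
  ₹973000 × 23% = ₹223790

Mainline income levy:
  ₹312000 × 14% = ₹43680
  ₹94000 × 27% = ₹25380
  ₹303500 × 39% = ₹118365
  → ₹187425

₹223790 > ₹187425, so the alternative minimum tax is the binding amount.

₹223790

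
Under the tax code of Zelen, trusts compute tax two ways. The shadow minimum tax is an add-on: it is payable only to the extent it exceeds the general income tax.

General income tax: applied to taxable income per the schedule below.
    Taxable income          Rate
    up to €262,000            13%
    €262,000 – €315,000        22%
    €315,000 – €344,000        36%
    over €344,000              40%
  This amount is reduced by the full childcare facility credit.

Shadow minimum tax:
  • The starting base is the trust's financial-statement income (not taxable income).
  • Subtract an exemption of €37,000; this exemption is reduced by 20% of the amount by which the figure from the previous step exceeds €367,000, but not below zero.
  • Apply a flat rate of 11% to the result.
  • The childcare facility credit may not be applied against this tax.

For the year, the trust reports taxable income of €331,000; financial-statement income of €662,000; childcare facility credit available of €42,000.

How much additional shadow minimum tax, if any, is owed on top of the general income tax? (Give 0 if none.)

Shadow minimum tax:
  Base (financial-statement income): €662,000
  Exemption: 20% × (€662,000 − €367,000) = €59,000 ≥ €37,000, so the exemption is fully phased out
  Base: €662,000 − €0 = €662,000
  €662,000 × 11% = €72,820

General income tax:
  €262,000 × 13% = €34,060
  €53,000 × 22% = €11,660
  €16,000 × 36% = €5,760
  → €51,480
  Less childcare facility credit €42,000 → €9,480

Excess of shadow minimum tax over general income tax: €72,820 − €9,480 = €63,340.

€63,340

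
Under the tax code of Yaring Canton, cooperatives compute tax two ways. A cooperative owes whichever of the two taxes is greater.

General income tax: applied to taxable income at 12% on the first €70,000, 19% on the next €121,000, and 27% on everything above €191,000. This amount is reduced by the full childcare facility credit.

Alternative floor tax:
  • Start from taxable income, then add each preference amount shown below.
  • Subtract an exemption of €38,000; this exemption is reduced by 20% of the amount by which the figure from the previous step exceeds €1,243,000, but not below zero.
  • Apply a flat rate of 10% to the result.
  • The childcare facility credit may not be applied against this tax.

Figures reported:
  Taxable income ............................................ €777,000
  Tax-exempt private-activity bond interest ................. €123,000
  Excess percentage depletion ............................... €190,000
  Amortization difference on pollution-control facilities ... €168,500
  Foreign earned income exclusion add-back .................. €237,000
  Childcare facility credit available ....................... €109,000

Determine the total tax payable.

Alternative floor tax:
  Adjusted income: €777,000 + €123,000 + €190,000 + €168,500 + €237,000 = €1,495,500
  Exemption: 20% × (€1,495,500 − €1,243,000) = €50,500 ≥ €38,000, so the exemption is fully phased out
  Base: €1,495,500 − €0 = €1,495,500
  €1,495,500 × 10% = €149,550

General income tax:
  €70,000 × 12% = €8,400
  €121,000 × 19% = €22,990
  €586,000 × 27% = €158,220
  → €189,610
  Less childcare facility credit €109,000 → €80,610

€149,550 > €80,610, so the alternative floor tax is the binding amount.

€149,550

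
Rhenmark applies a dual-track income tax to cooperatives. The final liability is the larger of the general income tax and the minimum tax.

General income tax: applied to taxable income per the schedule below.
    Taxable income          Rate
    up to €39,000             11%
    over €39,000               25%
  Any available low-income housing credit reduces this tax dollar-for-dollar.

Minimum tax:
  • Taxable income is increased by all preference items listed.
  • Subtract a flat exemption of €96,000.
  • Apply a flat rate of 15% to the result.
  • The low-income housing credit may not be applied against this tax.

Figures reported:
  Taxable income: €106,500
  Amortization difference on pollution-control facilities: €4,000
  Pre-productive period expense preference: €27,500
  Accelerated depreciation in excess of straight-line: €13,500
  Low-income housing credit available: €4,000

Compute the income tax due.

General income tax:
  €39,000 × 11% = €4,290
  €67,500 × 25% = €16,875
  → €21,165
  Less low-income housing credit €4,000 → €17,165

Minimum tax:
  Adjusted income: €106,500 + €4,000 + €27,500 + €13,500 = €151,500
  Less exemption €96,000 → base €55,500
  €55,500 × 15% = €8,325

€17,165 > €8,325, so the general income tax governs.

€17,165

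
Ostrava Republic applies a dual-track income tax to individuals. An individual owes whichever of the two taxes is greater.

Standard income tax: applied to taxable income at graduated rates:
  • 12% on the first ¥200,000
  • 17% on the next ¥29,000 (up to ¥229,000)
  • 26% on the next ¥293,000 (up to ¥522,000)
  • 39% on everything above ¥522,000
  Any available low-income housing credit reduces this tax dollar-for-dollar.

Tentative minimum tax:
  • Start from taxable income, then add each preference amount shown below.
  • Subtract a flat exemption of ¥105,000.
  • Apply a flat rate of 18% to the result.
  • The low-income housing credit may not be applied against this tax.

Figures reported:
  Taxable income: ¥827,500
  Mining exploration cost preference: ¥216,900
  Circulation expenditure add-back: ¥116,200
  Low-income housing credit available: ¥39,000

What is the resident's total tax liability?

Standard income tax:
  ¥200,000 × 12% = ¥24,000
  ¥29,000 × 17% = ¥4,930
  ¥293,000 × 26% = ¥76,180
  ¥305,500 × 39% = ¥119,145
  → ¥224,255
  Less low-income housing credit ¥39,000 → ¥185,255

Tentative minimum tax:
  Adjusted income: ¥827,500 + ¥216,900 + ¥116,200 = ¥1,160,600
  Less exemption ¥105,000 → base ¥1,055,600
  ¥1,055,600 × 18% = ¥190,008

¥190,008 > ¥185,255, so the tentative minimum tax is the binding amount.

¥190,008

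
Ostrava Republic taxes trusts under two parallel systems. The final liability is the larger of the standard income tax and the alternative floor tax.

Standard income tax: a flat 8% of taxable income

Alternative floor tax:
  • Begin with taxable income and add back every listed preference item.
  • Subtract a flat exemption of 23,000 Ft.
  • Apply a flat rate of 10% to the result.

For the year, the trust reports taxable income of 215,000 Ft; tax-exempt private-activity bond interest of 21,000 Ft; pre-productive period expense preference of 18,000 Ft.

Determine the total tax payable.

23,100 Ft

Standard income tax:
  215,000 Ft × 8% = 17,200 Ft

Alternative floor tax:
  Adjusted income: 215,000 Ft + 21,000 Ft + 18,000 Ft = 254,000 Ft
  Less exemption 23,000 Ft → base 231,000 Ft
  231,000 Ft × 10% = 23,100 Ft

23,100 Ft > 17,200 Ft, so the alternative floor tax is the binding amount.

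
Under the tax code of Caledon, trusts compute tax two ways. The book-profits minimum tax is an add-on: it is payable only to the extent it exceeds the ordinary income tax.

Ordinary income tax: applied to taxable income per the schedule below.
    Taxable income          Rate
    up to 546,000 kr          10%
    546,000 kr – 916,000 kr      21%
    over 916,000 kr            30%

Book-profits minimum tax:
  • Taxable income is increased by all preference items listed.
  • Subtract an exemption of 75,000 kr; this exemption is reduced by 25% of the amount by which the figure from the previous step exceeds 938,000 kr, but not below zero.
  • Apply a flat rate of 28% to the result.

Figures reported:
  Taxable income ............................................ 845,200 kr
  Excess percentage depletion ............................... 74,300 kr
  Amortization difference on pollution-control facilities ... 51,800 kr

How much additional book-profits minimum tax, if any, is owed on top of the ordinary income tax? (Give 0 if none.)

Ordinary income tax:
  546,000 kr × 10% = 54,600 kr
  299,200 kr × 21% = 62,832 kr
  → 117,432 kr

Book-profits minimum tax:
  Adjusted income: 845,200 kr + 74,300 kr + 51,800 kr = 971,300 kr
  Exemption: 75,000 kr − 25% × (971,300 kr − 938,000 kr) = 75,000 kr − 8,325 kr = 66,675 kr
  Base: 971,300 kr − 66,675 kr = 904,625 kr
  904,625 kr × 28% = 253,295 kr

Excess of book-profits minimum tax over ordinary income tax: 253,295 kr − 117,432 kr = 135,863 kr.

135,863 kr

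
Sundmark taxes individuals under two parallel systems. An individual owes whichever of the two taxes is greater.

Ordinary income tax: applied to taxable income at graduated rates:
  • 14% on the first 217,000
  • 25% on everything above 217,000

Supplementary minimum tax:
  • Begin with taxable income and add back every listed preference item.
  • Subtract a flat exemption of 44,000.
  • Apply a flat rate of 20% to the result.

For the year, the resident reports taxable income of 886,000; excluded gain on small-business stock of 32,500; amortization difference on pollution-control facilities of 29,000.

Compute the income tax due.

197,630

Supplementary minimum tax:
  Adjusted income: 886,000 + 32,500 + 29,000 = 947,500
  Less exemption 44,000 → base 903,500
  903,500 × 20% = 180,700

Ordinary income tax:
  217,000 × 14% = 30,380
  669,000 × 25% = 167,250
  → 197,630

197,630 > 180,700, so the ordinary income tax governs.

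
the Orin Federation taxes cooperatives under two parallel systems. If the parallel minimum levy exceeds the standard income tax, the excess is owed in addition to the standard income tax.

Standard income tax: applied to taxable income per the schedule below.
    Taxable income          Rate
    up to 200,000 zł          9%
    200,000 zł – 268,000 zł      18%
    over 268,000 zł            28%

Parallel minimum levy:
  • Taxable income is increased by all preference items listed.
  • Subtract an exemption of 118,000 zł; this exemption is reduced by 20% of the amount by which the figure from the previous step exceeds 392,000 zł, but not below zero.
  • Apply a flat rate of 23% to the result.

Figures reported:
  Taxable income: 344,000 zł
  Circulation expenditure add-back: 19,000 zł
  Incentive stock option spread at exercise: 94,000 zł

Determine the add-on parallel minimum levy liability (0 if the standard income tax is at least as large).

Parallel minimum levy:
  Adjusted income: 344,000 zł + 19,000 zł + 94,000 zł = 457,000 zł
  Exemption: 118,000 zł − 20% × (457,000 zł − 392,000 zł) = 118,000 zł − 13,000 zł = 105,000 zł
  Base: 457,000 zł − 105,000 zł = 352,000 zł
  352,000 zł × 23% = 80,960 zł

Standard income tax:
  200,000 zł × 9% = 18,000 zł
  68,000 zł × 18% = 12,240 zł
  76,000 zł × 28% = 21,280 zł
  → 51,520 zł

Excess of parallel minimum levy over standard income tax: 80,960 zł − 51,520 zł = 29,440 zł.

29,440 zł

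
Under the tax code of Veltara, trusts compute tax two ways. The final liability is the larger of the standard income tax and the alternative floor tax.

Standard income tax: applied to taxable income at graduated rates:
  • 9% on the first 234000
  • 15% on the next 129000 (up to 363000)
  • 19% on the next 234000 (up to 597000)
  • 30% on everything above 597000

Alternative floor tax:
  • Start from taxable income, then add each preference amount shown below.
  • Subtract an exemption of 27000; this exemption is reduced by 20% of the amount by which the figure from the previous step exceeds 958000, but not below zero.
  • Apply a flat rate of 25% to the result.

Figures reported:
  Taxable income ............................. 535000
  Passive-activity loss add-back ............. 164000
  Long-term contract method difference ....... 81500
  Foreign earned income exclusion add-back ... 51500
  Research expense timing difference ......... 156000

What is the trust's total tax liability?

Standard income tax:
  234000 × 9% = 21060
  129000 × 15% = 19350
  172000 × 19% = 32680
  → 73090

Alternative floor tax:
  Adjusted income: 535000 + 164000 + 81500 + 51500 + 156000 = 988000
  Exemption: 27000 − 20% × (988000 − 958000) = 27000 − 6000 = 21000
  Base: 988000 − 21000 = 967000
  967000 × 25% = 241750

241750 > 73090, so the alternative floor tax is the binding amount.

241750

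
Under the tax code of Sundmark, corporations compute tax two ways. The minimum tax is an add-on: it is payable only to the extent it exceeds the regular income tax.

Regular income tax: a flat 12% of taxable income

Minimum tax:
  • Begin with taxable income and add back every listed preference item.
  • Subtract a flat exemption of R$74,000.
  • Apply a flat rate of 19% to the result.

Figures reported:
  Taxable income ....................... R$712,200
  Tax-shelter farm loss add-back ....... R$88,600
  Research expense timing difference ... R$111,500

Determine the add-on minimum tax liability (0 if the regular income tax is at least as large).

Regular income tax:
  R$712,200 × 12% = R$85,464

Minimum tax:
  Adjusted income: R$712,200 + R$88,600 + R$111,500 = R$912,300
  Less exemption R$74,000 → base R$838,300
  R$838,300 × 19% = R$159,277

Excess of minimum tax over regular income tax: R$159,277 − R$85,464 = R$73,813.

R$73,813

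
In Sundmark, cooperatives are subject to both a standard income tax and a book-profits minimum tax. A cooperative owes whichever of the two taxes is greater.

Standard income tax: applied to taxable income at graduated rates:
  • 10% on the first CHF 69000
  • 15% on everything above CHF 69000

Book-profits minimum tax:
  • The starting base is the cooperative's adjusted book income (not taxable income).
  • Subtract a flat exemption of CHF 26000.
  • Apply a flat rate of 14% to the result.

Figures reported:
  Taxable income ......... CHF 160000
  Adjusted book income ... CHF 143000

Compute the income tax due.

Standard income tax:
  CHF 69000 × 10% = CHF 6900
  CHF 91000 × 15% = CHF 13650
  → CHF 20550

Book-profits minimum tax:
  Base (adjusted book income): CHF 143000
  Less exemption CHF 26000 → base CHF 117000
  CHF 117000 × 14% = CHF 16380

CHF 20550 > CHF 16380, so the standard income tax governs.

CHF 20550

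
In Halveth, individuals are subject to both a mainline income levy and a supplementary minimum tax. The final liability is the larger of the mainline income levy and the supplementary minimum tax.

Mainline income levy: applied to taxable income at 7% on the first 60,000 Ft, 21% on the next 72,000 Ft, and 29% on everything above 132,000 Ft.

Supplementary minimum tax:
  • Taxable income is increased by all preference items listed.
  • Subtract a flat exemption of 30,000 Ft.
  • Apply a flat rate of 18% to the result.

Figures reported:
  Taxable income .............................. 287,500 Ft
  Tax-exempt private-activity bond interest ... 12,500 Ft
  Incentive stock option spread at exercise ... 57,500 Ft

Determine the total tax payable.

64,415 Ft

Mainline income levy:
  60,000 Ft × 7% = 4,200 Ft
  72,000 Ft × 21% = 15,120 Ft
  155,500 Ft × 29% = 45,095 Ft
  → 64,415 Ft

Supplementary minimum tax:
  Adjusted income: 287,500 Ft + 12,500 Ft + 57,500 Ft = 357,500 Ft
  Less exemption 30,000 Ft → base 327,500 Ft
  327,500 Ft × 18% = 58,950 Ft

64,415 Ft > 58,950 Ft, so the mainline income levy governs.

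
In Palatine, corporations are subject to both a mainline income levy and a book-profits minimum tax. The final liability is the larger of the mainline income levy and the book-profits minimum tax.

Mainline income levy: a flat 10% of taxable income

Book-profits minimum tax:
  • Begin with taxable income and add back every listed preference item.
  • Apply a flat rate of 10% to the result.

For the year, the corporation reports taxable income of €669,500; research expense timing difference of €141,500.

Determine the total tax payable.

Mainline income levy:
  €669,500 × 10% = €66,950

Book-profits minimum tax:
  Adjusted income: €669,500 + €141,500 = €811,000
  €811,000 × 10% = €81,100

€81,100 > €66,950, so the book-profits minimum tax is the binding amount.

€81,100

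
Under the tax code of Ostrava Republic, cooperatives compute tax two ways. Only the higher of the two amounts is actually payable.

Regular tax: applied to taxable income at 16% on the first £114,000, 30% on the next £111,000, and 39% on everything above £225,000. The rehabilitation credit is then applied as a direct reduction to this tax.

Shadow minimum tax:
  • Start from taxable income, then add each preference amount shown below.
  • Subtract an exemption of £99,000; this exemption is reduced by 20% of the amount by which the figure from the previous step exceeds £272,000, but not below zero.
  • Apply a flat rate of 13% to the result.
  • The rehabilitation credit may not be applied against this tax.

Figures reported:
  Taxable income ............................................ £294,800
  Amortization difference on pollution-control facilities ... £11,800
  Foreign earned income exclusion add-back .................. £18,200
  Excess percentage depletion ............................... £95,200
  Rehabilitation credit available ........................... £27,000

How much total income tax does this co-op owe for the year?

Shadow minimum tax:
  Adjusted income: £294,800 + £11,800 + £18,200 + £95,200 = £420,000
  Exemption: £99,000 − 20% × (£420,000 − £272,000) = £99,000 − £29,600 = £69,400
  Base: £420,000 − £69,400 = £350,600
  £350,600 × 13% = £45,578

Regular tax:
  £114,000 × 16% = £18,240
  £111,000 × 30% = £33,300
  £69,800 × 39% = £27,222
  → £78,762
  Less rehabilitation credit £27,000 → £51,762

£51,762 > £45,578, so the regular tax governs.

£51,762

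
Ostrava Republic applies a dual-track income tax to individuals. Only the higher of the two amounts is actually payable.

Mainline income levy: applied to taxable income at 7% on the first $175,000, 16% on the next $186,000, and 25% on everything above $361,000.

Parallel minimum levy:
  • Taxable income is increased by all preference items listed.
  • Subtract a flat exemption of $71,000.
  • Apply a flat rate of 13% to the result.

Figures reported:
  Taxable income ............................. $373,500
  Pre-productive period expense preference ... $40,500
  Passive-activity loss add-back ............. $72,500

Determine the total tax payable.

Parallel minimum levy:
  Adjusted income: $373,500 + $40,500 + $72,500 = $486,500
  Less exemption $71,000 → base $415,500
  $415,500 × 13% = $54,015

Mainline income levy:
  $175,000 × 7% = $12,250
  $186,000 × 16% = $29,760
  $12,500 × 25% = $3,125
  → $45,135

$54,015 > $45,135, so the parallel minimum levy is the binding amount.

$54,015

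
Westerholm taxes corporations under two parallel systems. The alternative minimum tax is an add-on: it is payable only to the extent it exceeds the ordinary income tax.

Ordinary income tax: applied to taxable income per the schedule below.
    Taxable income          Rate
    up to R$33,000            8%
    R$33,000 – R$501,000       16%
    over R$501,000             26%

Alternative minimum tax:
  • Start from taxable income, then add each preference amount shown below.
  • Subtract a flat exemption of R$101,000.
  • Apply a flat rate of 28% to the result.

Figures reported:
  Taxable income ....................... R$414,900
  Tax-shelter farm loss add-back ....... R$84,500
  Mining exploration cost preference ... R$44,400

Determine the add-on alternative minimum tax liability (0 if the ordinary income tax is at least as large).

R$60,240

Ordinary income tax:
  R$33,000 × 8% = R$2,640
  R$381,900 × 16% = R$61,104
  → R$63,744

Alternative minimum tax:
  Adjusted income: R$414,900 + R$84,500 + R$44,400 = R$543,800
  Less exemption R$101,000 → base R$442,800
  R$442,800 × 28% = R$123,984

Excess of alternative minimum tax over ordinary income tax: R$123,984 − R$63,744 = R$60,240.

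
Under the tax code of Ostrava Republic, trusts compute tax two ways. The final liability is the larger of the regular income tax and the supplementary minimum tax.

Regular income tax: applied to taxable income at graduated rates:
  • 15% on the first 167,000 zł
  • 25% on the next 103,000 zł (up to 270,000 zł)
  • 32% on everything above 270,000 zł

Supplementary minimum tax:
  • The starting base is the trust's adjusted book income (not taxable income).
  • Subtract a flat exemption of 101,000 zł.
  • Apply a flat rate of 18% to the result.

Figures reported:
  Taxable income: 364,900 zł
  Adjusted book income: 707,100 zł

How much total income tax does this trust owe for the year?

Supplementary minimum tax:
  Base (adjusted book income): 707,100 zł
  Less exemption 101,000 zł → base 606,100 zł
  606,100 zł × 18% = 109,098 zł

Regular income tax:
  167,000 zł × 15% = 25,050 zł
  103,000 zł × 25% = 25,750 zł
  94,900 zł × 32% = 30,368 zł
  → 81,168 zł

109,098 zł > 81,168 zł, so the supplementary minimum tax is the binding amount.

109,098 zł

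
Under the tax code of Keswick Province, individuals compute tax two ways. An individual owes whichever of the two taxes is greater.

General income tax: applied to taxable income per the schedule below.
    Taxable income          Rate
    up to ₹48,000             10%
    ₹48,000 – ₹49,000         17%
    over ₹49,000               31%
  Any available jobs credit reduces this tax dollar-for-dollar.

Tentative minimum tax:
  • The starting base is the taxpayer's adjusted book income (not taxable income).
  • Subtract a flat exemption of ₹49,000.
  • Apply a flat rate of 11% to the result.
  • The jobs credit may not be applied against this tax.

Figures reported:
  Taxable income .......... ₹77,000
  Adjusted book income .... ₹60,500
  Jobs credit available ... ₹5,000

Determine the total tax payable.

₹8,650

Tentative minimum tax:
  Base (adjusted book income): ₹60,500
  Less exemption ₹49,000 → base ₹11,500
  ₹11,500 × 11% = ₹1,265

General income tax:
  ₹48,000 × 10% = ₹4,800
  ₹1,000 × 17% = ₹170
  ₹28,000 × 31% = ₹8,680
  → ₹13,650
  Less jobs credit ₹5,000 → ₹8,650

₹8,650 > ₹1,265, so the general income tax governs.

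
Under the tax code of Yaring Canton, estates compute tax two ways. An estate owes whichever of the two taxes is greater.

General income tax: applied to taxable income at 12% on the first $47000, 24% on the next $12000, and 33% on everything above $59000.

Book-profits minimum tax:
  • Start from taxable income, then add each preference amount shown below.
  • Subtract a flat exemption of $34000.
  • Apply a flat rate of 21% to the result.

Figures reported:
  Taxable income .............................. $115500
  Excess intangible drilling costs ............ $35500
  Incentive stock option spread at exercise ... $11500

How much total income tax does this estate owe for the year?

Book-profits minimum tax:
  Adjusted income: $115500 + $35500 + $11500 = $162500
  Less exemption $34000 → base $128500
  $128500 × 21% = $26985

General income tax:
  $47000 × 12% = $5640
  $12000 × 24% = $2880
  $56500 × 33% = $18645
  → $27165

$27165 > $26985, so the general income tax governs.

$27165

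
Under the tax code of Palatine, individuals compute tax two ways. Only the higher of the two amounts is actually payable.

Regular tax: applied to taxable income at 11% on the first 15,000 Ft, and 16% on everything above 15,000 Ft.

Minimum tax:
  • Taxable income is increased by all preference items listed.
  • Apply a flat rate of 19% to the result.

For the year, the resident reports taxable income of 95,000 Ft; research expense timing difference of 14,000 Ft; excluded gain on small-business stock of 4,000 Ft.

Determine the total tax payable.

Regular tax:
  15,000 Ft × 11% = 1,650 Ft
  80,000 Ft × 16% = 12,800 Ft
  → 14,450 Ft

Minimum tax:
  Adjusted income: 95,000 Ft + 14,000 Ft + 4,000 Ft = 113,000 Ft
  113,000 Ft × 19% = 21,470 Ft

21,470 Ft > 14,450 Ft, so the minimum tax is the binding amount.

21,470 Ft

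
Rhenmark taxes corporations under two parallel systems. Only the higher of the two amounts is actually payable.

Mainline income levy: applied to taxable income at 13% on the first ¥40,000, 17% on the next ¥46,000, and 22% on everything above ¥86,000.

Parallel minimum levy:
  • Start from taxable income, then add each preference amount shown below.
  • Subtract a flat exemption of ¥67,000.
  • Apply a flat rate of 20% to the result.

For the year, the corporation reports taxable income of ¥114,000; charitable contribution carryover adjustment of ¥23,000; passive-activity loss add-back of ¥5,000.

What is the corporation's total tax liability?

Parallel minimum levy:
  Adjusted income: ¥114,000 + ¥23,000 + ¥5,000 = ¥142,000
  Less exemption ¥67,000 → base ¥75,000
  ¥75,000 × 20% = ¥15,000

Mainline income levy:
  ¥40,000 × 13% = ¥5,200
  ¥46,000 × 17% = ¥7,820
  ¥28,000 × 22% = ¥6,160
  → ¥19,180

¥19,180 > ¥15,000, so the mainline income levy governs.

¥19,180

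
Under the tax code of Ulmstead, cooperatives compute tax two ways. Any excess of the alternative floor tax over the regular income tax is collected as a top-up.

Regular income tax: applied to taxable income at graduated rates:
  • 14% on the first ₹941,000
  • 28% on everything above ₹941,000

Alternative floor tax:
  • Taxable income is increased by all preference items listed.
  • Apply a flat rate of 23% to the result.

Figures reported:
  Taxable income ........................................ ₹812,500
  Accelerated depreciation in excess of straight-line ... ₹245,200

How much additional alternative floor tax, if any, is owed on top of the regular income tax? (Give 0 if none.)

₹129,521

Regular income tax:
  ₹812,500 × 14% = ₹113,750

Alternative floor tax:
  Adjusted income: ₹812,500 + ₹245,200 = ₹1,057,700
  ₹1,057,700 × 23% = ₹243,271

Excess of alternative floor tax over regular income tax: ₹243,271 − ₹113,750 = ₹129,521.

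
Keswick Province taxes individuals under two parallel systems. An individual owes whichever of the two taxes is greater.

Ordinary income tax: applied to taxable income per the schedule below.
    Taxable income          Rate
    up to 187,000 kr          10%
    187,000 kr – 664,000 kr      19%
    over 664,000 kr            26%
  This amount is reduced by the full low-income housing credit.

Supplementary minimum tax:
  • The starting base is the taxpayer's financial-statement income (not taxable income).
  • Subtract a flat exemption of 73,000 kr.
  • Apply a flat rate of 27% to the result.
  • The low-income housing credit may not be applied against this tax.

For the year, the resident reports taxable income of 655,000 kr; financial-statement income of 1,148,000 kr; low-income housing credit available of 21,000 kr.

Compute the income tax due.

Ordinary income tax:
  187,000 kr × 10% = 18,700 kr
  468,000 kr × 19% = 88,920 kr
  → 107,620 kr
  Less low-income housing credit 21,000 kr → 86,620 kr

Supplementary minimum tax:
  Base (financial-statement income): 1,148,000 kr
  Less exemption 73,000 kr → base 1,075,000 kr
  1,075,000 kr × 27% = 290,250 kr

290,250 kr > 86,620 kr, so the supplementary minimum tax is the binding amount.

290,250 kr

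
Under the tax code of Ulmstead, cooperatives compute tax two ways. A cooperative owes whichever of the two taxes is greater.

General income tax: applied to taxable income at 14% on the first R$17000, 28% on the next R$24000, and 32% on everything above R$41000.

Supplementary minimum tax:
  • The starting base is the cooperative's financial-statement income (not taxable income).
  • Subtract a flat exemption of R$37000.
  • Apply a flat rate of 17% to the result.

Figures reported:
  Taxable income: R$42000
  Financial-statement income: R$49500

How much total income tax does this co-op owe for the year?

Supplementary minimum tax:
  Base (financial-statement income): R$49500
  Less exemption R$37000 → base R$12500
  R$12500 × 17% = R$2125

General income tax:
  R$17000 × 14% = R$2380
  R$24000 × 28% = R$6720
  R$1000 × 32% = R$320
  → R$9420

R$9420 > R$2125, so the general income tax governs.

R$9420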